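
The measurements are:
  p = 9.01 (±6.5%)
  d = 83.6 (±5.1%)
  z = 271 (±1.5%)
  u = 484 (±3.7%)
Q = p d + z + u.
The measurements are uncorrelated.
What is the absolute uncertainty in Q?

Let w = p·d = 753. δw/w = √((1·δp/p)² + (1·δd/d)²) = √(0.00423 + 0.00260) = 0.0826, so δw = 62.2.
Q = w + z + u: δQ = √(δw² + δz² + δu²) = √(3870 + 16.5 + 321) = 64.9

64.9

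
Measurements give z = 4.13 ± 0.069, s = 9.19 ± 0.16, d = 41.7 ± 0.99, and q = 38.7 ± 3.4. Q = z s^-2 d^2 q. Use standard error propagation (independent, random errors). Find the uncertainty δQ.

Products/powers → add relative errors in quadrature, weighted by exponent:
  (1·δz/z)² = (1×0.0167)² = 0.000279;  (-2·δs/s)² = (-2×0.0174)² = 0.00121;  (2·δd/d)² = (2×0.0237)² = 0.00225;  (1·δq/q)² = (1×0.0879)² = 0.00772
δQ/Q = √(0.0115) = 0.107
Q = 3290, so δQ = 0.107 × 3290 = 352.

352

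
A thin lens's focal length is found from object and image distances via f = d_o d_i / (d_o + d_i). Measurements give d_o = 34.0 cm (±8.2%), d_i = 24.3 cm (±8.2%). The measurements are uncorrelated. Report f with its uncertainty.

14.2 ± 0.833 cm

∂f/∂d_o = (d_i/(d_o+d_i))² = 0.174;  ∂f/∂d_i = (d_o/(d_o+d_i))² = 0.340
δf = √((∂f/∂d_o · δd_o)² + (∂f/∂d_i · δd_i)²) = √(0.235 + 0.459) = 0.833 cm
f = 14.2 cm.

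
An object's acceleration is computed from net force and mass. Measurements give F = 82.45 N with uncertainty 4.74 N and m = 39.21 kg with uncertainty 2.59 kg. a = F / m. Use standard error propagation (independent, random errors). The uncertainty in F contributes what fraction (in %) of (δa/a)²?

(δa/a)² = (1·δF/F)² + (-1·δm/m)²
  F term: (1×0.0575)² = 0.00331
  m term: (-1×0.0661)² = 0.00436
Total = 0.00767. Share from F = 0.00331/0.00767 = 0.431.

43.1%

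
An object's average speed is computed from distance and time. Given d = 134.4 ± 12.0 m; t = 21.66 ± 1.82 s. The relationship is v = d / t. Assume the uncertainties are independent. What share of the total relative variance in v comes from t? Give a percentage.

47.0%

(δv/v)² = (1·δd/d)² + (-1·δt/t)²
  d term: (1×0.0893)² = 0.00797
  t term: (-1×0.0840)² = 0.00706
Total = 0.0150. Share from t = 0.00706/0.0150 = 0.470.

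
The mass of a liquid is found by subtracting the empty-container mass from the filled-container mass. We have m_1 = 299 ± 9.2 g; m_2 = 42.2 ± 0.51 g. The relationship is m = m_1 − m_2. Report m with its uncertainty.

257 ± 9.21 g

Sums and differences: (δm)² = Σ (cᵢ δxᵢ)².
  (δm_1)² = 84.6;  (δm_2)² = 0.260
δm = √(84.9) = 9.21 g
m = 257 g.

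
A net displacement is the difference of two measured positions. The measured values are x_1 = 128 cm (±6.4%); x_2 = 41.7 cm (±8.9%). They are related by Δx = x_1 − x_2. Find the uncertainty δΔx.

8.99 cm

Sums and differences: (δΔx)² = Σ (cᵢ δxᵢ)².
  (δx_1)² = 67.1;  (δx_2)² = 13.8
δΔx = √(80.9) = 8.99 cm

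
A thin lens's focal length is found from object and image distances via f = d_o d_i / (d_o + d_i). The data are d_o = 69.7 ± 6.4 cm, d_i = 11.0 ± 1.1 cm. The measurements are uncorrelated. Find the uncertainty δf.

0.829 cm

∂f/∂d_o = (d_i/(d_o+d_i))² = 0.0186;  ∂f/∂d_i = (d_o/(d_o+d_i))² = 0.746
δf = √((∂f/∂d_o · δd_o)² + (∂f/∂d_i · δd_i)²) = √(0.0141 + 0.673) = 0.829 cm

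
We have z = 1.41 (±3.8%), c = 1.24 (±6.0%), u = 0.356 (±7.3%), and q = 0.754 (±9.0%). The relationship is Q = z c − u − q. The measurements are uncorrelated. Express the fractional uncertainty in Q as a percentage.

Let p = z·c = 1.75. δp/p = √((1·δz/z)² + (1·δc/c)²) = √(0.00144 + 0.00360) = 0.0710, so δp = 0.124.
Q = p − u − q: δQ = √(δp² + δu² + δq²) = √(0.0154 + 0.000675 + 0.00460) = 0.144
Q = 0.638, so δQ/Q = 0.144/0.638 = 0.225.

22.5%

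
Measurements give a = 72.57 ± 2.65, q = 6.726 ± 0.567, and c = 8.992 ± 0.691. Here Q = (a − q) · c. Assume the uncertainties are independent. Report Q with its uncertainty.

Let u = a − q = 65.84. δu = √(δa² + δq²) = √(7.02 + 0.321) = 2.71, so δu/u = 0.0412.
Q is then a monomial in u, c:
δQ/Q = √((δu/u)² + (1·δc/c)²) = √(0.00169 + 0.00591) = 0.0872
Q = 592.1, so δQ = 0.0872 × 592.1 = 51.6.

592.1 ± 51.6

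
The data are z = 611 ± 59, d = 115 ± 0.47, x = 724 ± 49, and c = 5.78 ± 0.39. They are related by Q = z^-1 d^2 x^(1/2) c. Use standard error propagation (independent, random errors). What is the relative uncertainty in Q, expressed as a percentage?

12.3%

Relative error in a monomial: (δQ/Q)² = Σ (nᵢ · δxᵢ/xᵢ)².
  (-1·δz/z)² = (-1×0.0966)² = 0.00932;  (2·δd/d)² = (2×0.00409)² = 6.68e-05;  (½·δx/x)² = (0.5×0.0677)² = 0.00115;  (1·δc/c)² = (1×0.0675)² = 0.00455
δQ/Q = √(0.0151) = 0.123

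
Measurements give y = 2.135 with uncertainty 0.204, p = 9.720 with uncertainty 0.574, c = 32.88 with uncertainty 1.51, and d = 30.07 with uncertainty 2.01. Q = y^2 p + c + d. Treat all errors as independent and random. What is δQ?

Let w = y^2·p = 44.31. δw/w = √((2·δy/y)² + (1·δp/p)²) = √(0.0365 + 0.00349) = 0.200, so δw = 8.86.
Q = w + c + d: δQ = √(δw² + δc² + δd²) = √(78.5 + 2.28 + 4.04) = 9.21

9.21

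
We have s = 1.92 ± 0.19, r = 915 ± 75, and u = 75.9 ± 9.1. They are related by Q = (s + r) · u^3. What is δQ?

Let w = s + r = 917. δw = √(δs² + δr²) = √(0.0361 + 5620) = 75.0, so δw/w = 0.0818.
Q is then a monomial in w, u:
δQ/Q = √((δw/w)² + (3·δu/u)²) = √(0.00669 + 0.129) = 0.369
Q = 4.01e+08, so δQ = 0.369 × 4.01e+08 = 1.48e+08.

1.48e+08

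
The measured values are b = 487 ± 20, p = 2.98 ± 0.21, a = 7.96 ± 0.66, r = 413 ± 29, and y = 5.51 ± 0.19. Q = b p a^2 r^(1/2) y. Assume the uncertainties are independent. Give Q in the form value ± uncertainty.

(1.03 ± 0.197) × 10^7

Relative error in a monomial: (δQ/Q)² = Σ (nᵢ · δxᵢ/xᵢ)².
  (1·δb/b)² = (1×0.0411)² = 0.00169;  (1·δp/p)² = (1×0.0705)² = 0.00497;  (2·δa/a)² = (2×0.0829)² = 0.0275;  (½·δr/r)² = (0.5×0.0702)² = 0.00123;  (1·δy/y)² = (1×0.0345)² = 0.00119
δQ/Q = √(0.0366) = 0.191
Q = 1.03e+07, so δQ = 0.191 × 1.03e+07 = 1.97e+06.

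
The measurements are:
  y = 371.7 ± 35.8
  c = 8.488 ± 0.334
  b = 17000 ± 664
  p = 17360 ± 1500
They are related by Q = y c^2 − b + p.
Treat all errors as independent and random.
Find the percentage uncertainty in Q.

Let w = y·c^2 = 26780. δw/w = √((1·δy/y)² + (2·δc/c)²) = √(0.00928 + 0.00619) = 0.124, so δw = 3330.
Q = w − b + p: δQ = √(δw² + δb² + δp²) = √(1.11e+07 + 4.41e+05 + 2.25e+06) = 3710
Q = 27140, so δQ/Q = 3710/27140 = 0.137.

13.7%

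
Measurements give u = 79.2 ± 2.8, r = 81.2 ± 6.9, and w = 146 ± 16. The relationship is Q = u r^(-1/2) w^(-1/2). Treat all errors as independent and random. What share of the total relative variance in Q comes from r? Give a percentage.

(δQ/Q)² = (1·δu/u)² + (−½·δr/r)² + (−½·δw/w)²
  u term: (1×0.0354)² = 0.00125
  r term: (-0.5×0.0850)² = 0.00181
  w term: (-0.5×0.110)² = 0.00300
Total = 0.00606. Share from r = 0.00181/0.00606 = 0.298.

29.8%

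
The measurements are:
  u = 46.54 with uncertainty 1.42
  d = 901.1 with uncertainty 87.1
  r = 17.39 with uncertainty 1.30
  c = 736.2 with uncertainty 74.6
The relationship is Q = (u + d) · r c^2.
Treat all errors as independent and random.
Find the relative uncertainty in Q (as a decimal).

Let w = u + d = 947.6. δw = √(δu² + δd²) = √(2.02 + 7590) = 87.1, so δw/w = 0.0919.
Q is then a monomial in w, r, c:
δQ/Q = √((δw/w)² + (1·δr/r)² + (2·δc/c)²) = √(0.00845 + 0.00559 + 0.0411) = 0.235

0.235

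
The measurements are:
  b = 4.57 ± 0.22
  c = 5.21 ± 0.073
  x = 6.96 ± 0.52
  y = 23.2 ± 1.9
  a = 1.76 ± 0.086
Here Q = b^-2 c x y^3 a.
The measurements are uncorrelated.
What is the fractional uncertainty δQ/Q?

Each factor contributes (exponent × relative error)² to (δQ/Q)²:
  (-2·δb/b)² = (-2×0.0481)² = 0.00927;  (1·δc/c)² = (1×0.0140)² = 0.000196;  (1·δx/x)² = (1×0.0747)² = 0.00558;  (3·δy/y)² = (3×0.0819)² = 0.0604;  (1·δa/a)² = (1×0.0489)² = 0.00239
δQ/Q = √(0.0778) = 0.279

0.279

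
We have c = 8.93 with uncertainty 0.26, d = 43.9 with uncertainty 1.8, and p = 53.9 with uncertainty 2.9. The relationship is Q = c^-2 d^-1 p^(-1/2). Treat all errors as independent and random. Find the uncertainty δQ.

For a monomial Q ∝ c^-2, d^-1, p^(-1/2), fractional errors add in quadrature:
  (-2·δc/c)² = (-2×0.0291)² = 0.00339;  (-1·δd/d)² = (-1×0.0410)² = 0.00168;  (−½·δp/p)² = (-0.5×0.0538)² = 0.000724
δQ/Q = √(0.00580) = 0.0761
Q = 3.89e-05, so δQ = 0.0761 × 3.89e-05 = 2.96e-06.

2.96e-06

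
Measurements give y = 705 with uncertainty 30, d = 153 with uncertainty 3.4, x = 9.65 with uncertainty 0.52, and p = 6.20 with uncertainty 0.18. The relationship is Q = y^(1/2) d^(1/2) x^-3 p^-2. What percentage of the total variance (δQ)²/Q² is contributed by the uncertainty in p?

(δQ/Q)² = (½·δy/y)² + (½·δd/d)² + (-3·δx/x)² + (-2·δp/p)²
  y term: (0.5×0.0426)² = 0.000453
  d term: (0.5×0.0222)² = 0.000123
  x term: (-3×0.0539)² = 0.0261
  p term: (-2×0.0290)² = 0.00337
Total = 0.0301. Share from p = 0.00337/0.0301 = 0.112.

11.2%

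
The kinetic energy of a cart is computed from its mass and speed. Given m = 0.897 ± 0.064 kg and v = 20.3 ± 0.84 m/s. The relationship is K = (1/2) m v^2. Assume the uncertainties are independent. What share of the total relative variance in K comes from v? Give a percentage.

(δK/K)² = (1·δm/m)² + (2·δv/v)²
  m term: (1×0.0713)² = 0.00509
  v term: (2×0.0414)² = 0.00685
Total = 0.0119. Share from v = 0.00685/0.0119 = 0.574.

57.4%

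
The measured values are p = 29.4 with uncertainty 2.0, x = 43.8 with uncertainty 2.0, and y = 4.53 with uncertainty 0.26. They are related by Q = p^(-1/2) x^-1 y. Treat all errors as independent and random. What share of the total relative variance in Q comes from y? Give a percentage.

(δQ/Q)² = (−½·δp/p)² + (-1·δx/x)² + (1·δy/y)²
  p term: (-0.5×0.0680)² = 0.00116
  x term: (-1×0.0457)² = 0.00209
  y term: (1×0.0574)² = 0.00329
Total = 0.00654. Share from y = 0.00329/0.00654 = 0.504.

50.4%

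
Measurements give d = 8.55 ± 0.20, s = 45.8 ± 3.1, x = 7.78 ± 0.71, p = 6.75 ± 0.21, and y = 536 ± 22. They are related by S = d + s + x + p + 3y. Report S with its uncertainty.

1680 ± 66.1

Absolute uncertainties add in quadrature for a linear combination:
  (δd)² = 0.0400;  (δs)² = 9.61;  (δx)² = 0.504;  (δp)² = 0.0441;  (3·δy)² = 4360
δS = √(4370) = 66.1
S = 1680.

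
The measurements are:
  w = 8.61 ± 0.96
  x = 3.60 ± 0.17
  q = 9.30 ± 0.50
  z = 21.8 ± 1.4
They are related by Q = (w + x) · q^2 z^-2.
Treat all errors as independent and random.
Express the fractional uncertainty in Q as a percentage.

18.6%

Let u = w + x = 12.2. δu = √(δw² + δx²) = √(0.922 + 0.0289) = 0.975, so δu/u = 0.0798.
Q is then a monomial in u, q, z:
δQ/Q = √((δu/u)² + (2·δq/q)² + (-2·δz/z)²) = √(0.00638 + 0.0116 + 0.0165) = 0.186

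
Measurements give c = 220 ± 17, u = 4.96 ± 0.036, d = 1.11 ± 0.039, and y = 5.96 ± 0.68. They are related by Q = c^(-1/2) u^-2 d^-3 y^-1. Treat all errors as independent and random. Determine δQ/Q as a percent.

Products/powers → add relative errors in quadrature, weighted by exponent:
  (−½·δc/c)² = (-0.5×0.0773)² = 0.00149;  (-2·δu/u)² = (-2×0.00726)² = 0.000211;  (-3·δd/d)² = (-3×0.0351)² = 0.0111;  (-1·δy/y)² = (-1×0.114)² = 0.0130
δQ/Q = √(0.0258) = 0.161

16.1%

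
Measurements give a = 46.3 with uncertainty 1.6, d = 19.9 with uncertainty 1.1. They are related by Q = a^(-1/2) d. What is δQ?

Relative error in a monomial: (δQ/Q)² = Σ (nᵢ · δxᵢ/xᵢ)².
  (−½·δa/a)² = (-0.5×0.0346)² = 0.000299;  (1·δd/d)² = (1×0.0553)² = 0.00306
δQ/Q = √(0.00335) = 0.0579
Q = 2.92, so δQ = 0.0579 × 2.92 = 0.169.

0.169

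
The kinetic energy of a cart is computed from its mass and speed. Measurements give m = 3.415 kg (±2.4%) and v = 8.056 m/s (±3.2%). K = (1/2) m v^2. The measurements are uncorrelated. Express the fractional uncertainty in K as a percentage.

Each factor contributes (exponent × relative error)² to (δK/K)²:
  (1·δm/m)² = (1×0.0240)² = 0.000576;  (2·δv/v)² = (2×0.0320)² = 0.00410
δK/K = √(0.00467) = 0.0684

6.84%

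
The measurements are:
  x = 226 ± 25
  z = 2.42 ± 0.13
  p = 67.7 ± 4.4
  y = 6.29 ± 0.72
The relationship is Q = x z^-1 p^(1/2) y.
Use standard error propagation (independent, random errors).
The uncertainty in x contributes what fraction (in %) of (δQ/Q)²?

41.8%

(δQ/Q)² = (1·δx/x)² + (-1·δz/z)² + (½·δp/p)² + (1·δy/y)²
  x term: (1×0.111)² = 0.0122
  z term: (-1×0.0537)² = 0.00289
  p term: (0.5×0.0650)² = 0.00106
  y term: (1×0.114)² = 0.0131
Total = 0.0293. Share from x = 0.0122/0.0293 = 0.418.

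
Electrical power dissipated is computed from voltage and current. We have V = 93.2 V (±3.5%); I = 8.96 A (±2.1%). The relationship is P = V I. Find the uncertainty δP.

P is a product of powers, so relative uncertainties combine in quadrature:
  (1·δV/V)² = (1×0.0350)² = 0.00123;  (1·δI/I)² = (1×0.0210)² = 0.000441
δP/P = √(0.00167) = 0.0408
P = 835 W, so δP = 0.0408 × 835 = 34.1 W.

34.1 W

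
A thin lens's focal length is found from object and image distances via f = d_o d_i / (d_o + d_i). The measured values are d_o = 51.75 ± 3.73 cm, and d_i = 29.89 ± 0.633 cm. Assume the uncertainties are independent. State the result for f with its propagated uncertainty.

18.95 ± 0.561 cm

∂f/∂d_o = (d_i/(d_o+d_i))² = 0.134;  ∂f/∂d_i = (d_o/(d_o+d_i))² = 0.402
δf = √((∂f/∂d_o · δd_o)² + (∂f/∂d_i · δd_i)²) = √(0.250 + 0.0647) = 0.561 cm
f = 18.95 cm.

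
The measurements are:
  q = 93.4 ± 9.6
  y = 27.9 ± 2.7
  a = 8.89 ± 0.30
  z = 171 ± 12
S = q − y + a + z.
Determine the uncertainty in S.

Sums and differences: (δS)² = Σ (cᵢ δxᵢ)².
  (δq)² = 92.2;  (δy)² = 7.29;  (δa)² = 0.0900;  (δz)² = 144
δS = √(244) = 15.6

15.6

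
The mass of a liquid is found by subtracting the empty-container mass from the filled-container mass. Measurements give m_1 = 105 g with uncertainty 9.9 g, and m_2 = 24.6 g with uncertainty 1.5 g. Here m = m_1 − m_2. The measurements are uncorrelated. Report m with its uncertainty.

80.4 ± 10.0 g

For a sum/difference, combine absolute errors in quadrature:
  (δm_1)² = 98.0;  (δm_2)² = 2.25
δm = √(100) = 10.0 g
m = 80.4 g.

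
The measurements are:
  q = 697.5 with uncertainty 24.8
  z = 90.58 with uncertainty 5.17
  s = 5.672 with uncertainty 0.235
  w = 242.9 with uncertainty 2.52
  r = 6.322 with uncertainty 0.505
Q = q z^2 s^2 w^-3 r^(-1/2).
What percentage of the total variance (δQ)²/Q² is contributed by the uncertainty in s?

28.9%

(δQ/Q)² = (1·δq/q)² + (2·δz/z)² + (2·δs/s)² + (-3·δw/w)² + (−½·δr/r)²
  q term: (1×0.0356)² = 0.00126
  z term: (2×0.0571)² = 0.0130
  s term: (2×0.0414)² = 0.00687
  w term: (-3×0.0104)² = 0.000969
  r term: (-0.5×0.0799)² = 0.00160
Total = 0.0237. Share from s = 0.00687/0.0237 = 0.289.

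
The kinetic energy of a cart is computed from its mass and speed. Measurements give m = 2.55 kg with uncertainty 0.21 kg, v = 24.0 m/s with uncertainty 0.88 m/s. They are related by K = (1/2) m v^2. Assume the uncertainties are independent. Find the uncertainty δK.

81.0 J

Relative error in a monomial: (δK/K)² = Σ (nᵢ · δxᵢ/xᵢ)².
  (1·δm/m)² = (1×0.0824)² = 0.00678;  (2·δv/v)² = (2×0.0367)² = 0.00538
δK/K = √(0.0122) = 0.110
K = 734 J, so δK = 0.110 × 734 = 81.0 J.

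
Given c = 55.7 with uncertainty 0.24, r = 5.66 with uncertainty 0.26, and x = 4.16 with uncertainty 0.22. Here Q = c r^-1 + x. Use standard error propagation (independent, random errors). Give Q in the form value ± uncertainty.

14.0 ± 0.505

Let p = c·r^-1 = 9.84. δp/p = √((1·δc/c)² + (-1·δr/r)²) = √(1.86e-05 + 0.00211) = 0.0461, so δp = 0.454.
Q = p + x: δQ = √(δp² + δx²) = √(0.206 + 0.0484) = 0.505
Q = 14.0.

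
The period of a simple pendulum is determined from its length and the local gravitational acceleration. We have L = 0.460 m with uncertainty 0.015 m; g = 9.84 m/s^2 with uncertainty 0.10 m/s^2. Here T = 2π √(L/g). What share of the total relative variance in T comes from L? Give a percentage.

(δT/T)² = (½·δL/L)² + (−½·δg/g)²
  L term: (0.5×0.0326)² = 0.000266
  g term: (-0.5×0.0102)² = 2.58e-05
Total = 0.000292. Share from L = 0.000266/0.000292 = 0.911.

91.1%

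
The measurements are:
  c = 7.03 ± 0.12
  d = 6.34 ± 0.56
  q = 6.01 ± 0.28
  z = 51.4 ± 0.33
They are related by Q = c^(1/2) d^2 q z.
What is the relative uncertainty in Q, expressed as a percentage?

Since Q is a product/quotient, work with relative uncertainties:
  (½·δc/c)² = (0.5×0.0171)² = 7.28e-05;  (2·δd/d)² = (2×0.0883)² = 0.0312;  (1·δq/q)² = (1×0.0466)² = 0.00217;  (1·δz/z)² = (1×0.00642)² = 4.12e-05
δQ/Q = √(0.0335) = 0.183

18.3%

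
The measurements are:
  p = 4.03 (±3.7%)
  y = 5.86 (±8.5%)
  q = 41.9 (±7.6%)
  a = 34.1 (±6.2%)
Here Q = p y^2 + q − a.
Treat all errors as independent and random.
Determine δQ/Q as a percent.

Let w = p·y^2 = 138. δw/w = √((1·δp/p)² + (2·δy/y)²) = √(0.00137 + 0.0289) = 0.174, so δw = 24.1.
Q = w + q − a: δQ = √(δw² + δq² + δa²) = √(580 + 10.1 + 4.47) = 24.4
Q = 146, so δQ/Q = 24.4/146 = 0.167.

16.7%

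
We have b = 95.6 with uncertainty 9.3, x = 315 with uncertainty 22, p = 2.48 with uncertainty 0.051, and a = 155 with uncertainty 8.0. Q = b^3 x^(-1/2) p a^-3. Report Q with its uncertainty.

Products/powers → add relative errors in quadrature, weighted by exponent:
  (3·δb/b)² = (3×0.0973)² = 0.0852;  (−½·δx/x)² = (-0.5×0.0698)² = 0.00122;  (1·δp/p)² = (1×0.0206)² = 0.000423;  (-3·δa/a)² = (-3×0.0516)² = 0.0240
δQ/Q = √(0.111) = 0.333
Q = 0.0328, so δQ = 0.333 × 0.0328 = 0.0109.

0.0328 ± 0.0109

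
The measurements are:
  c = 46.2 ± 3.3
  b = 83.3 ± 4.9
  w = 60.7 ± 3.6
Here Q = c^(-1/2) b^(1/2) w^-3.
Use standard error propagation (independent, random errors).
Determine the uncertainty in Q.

Q is a product of powers, so relative uncertainties combine in quadrature:
  (−½·δc/c)² = (-0.5×0.0714)² = 0.00128;  (½·δb/b)² = (0.5×0.0588)² = 0.000865;  (-3·δw/w)² = (-3×0.0593)² = 0.0317
δQ/Q = √(0.0338) = 0.184
Q = 6e-06, so δQ = 0.184 × 6e-06 = 1.1e-06.

1.1e-06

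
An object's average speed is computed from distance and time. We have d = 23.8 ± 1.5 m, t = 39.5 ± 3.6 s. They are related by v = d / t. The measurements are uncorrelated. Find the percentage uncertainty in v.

11.1%

For a monomial v ∝ d, t^-1, fractional errors add in quadrature:
  (1·δd/d)² = (1×0.0630)² = 0.00397;  (-1·δt/t)² = (-1×0.0911)² = 0.00831
δv/v = √(0.0123) = 0.111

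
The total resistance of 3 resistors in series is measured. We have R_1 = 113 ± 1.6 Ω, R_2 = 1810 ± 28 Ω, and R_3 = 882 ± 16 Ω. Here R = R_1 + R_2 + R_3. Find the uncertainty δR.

32.3 Ω

For a sum/difference, combine absolute errors in quadrature:
  (δR_1)² = 2.56;  (δR_2)² = 784;  (δR_3)² = 256
δR = √(1040) = 32.3 Ω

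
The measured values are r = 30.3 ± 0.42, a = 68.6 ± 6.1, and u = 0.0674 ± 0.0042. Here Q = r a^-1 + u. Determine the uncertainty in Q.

0.0400

Let p = r·a^-1 = 0.442. δp/p = √((1·δr/r)² + (-1·δa/a)²) = √(0.000192 + 0.00791) = 0.0900, so δp = 0.0398.
Q = p + u: δQ = √(δp² + δu²) = √(0.00158 + 1.76e-05) = 0.0400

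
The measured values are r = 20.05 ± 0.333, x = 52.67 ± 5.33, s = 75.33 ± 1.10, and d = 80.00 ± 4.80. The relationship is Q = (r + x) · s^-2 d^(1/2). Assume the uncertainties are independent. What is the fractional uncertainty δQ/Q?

0.0845

Let u = r + x = 72.72. δu = √(δr² + δx²) = √(0.111 + 28.4) = 5.34, so δu/u = 0.0734.
Q is then a monomial in u, s, d:
δQ/Q = √((δu/u)² + (-2·δs/s)² + (½·δd/d)²) = √(0.00539 + 0.000853 + 0.000900) = 0.0845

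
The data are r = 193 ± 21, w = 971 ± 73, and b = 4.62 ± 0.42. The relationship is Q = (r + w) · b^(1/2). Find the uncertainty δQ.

199

Let u = r + w = 1160. δu = √(δr² + δw²) = √(441 + 5330) = 76.0, so δu/u = 0.0653.
Q is then a monomial in u, b:
δQ/Q = √((δu/u)² + (½·δb/b)²) = √(0.00426 + 0.00207) = 0.0795
Q = 2500, so δQ = 0.0795 × 2500 = 199.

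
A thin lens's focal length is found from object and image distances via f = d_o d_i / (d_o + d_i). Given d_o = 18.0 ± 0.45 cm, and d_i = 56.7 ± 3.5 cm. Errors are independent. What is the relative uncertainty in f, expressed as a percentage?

2.41%

∂f/∂d_o = (d_i/(d_o+d_i))² = 0.576;  ∂f/∂d_i = (d_o/(d_o+d_i))² = 0.0581
δf = √((∂f/∂d_o · δd_o)² + (∂f/∂d_i · δd_i)²) = √(0.0672 + 0.0413) = 0.329 cm
f = 13.7 cm, so δf/f = 0.329/13.7 = 0.0241.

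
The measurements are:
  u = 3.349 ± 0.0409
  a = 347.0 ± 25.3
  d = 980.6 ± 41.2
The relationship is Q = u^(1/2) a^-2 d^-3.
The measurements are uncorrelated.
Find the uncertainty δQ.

3.11e-15

Each factor contributes (exponent × relative error)² to (δQ/Q)²:
  (½·δu/u)² = (0.5×0.0122)² = 3.73e-05;  (-2·δa/a)² = (-2×0.0729)² = 0.0213;  (-3·δd/d)² = (-3×0.0420)² = 0.0159
δQ/Q = √(0.0372) = 0.193
Q = 1.612e-14, so δQ = 0.193 × 1.612e-14 = 3.11e-15.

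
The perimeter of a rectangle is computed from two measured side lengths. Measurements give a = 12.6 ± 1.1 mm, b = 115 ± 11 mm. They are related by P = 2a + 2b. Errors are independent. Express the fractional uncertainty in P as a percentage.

P is a linear combination, so absolute uncertainties add in quadrature:
  (2·δa)² = 4.84;  (2·δb)² = 484
δP = √(489) = 22.1 mm
P = 255 mm, so δP/P = 22.1/255 = 0.0866.

8.66%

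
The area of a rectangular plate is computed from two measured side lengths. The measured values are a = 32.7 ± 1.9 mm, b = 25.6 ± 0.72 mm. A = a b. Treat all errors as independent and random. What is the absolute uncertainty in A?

54.0 mm^2

A is a product of powers, so relative uncertainties combine in quadrature:
  (1·δa/a)² = (1×0.0581)² = 0.00338;  (1·δb/b)² = (1×0.0281)² = 0.000791
δA/A = √(0.00417) = 0.0646
A = 837 mm^2, so δA = 0.0646 × 837 = 54.0 mm^2.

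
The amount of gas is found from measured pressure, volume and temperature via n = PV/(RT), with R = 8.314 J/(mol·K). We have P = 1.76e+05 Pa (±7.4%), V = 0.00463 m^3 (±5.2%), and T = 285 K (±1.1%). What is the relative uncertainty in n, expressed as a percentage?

Since n is a product/quotient, work with relative uncertainties:
  (1·δP/P)² = (1×0.0740)² = 0.00548;  (1·δV/V)² = (1×0.0520)² = 0.00270;  (-1·δT/T)² = (-1×0.0110)² = 0.000121
δn/n = √(0.00830) = 0.0911

9.11%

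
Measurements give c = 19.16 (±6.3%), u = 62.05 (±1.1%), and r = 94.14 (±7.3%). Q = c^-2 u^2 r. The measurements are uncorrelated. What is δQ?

145

For a monomial Q ∝ c^-2, u^2, r, fractional errors add in quadrature:
  (-2·δc/c)² = (-2×0.0630)² = 0.0159;  (2·δu/u)² = (2×0.0110)² = 0.000484;  (1·δr/r)² = (1×0.0730)² = 0.00533
δQ/Q = √(0.0217) = 0.147
Q = 987.3, so δQ = 0.147 × 987.3 = 145.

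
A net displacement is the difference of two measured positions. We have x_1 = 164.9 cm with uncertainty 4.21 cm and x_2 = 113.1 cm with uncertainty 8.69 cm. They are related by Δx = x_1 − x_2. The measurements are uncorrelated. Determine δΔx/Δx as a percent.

Absolute uncertainties add in quadrature for a linear combination:
  (δx_1)² = 17.7;  (δx_2)² = 75.5
δΔx = √(93.2) = 9.66 cm
Δx = 51.80 cm, so δΔx/Δx = 9.66/51.80 = 0.186.

18.6%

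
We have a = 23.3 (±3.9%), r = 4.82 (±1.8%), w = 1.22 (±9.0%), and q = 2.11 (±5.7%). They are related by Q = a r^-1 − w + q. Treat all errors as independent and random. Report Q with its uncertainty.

5.72 ± 0.264

Let p = a·r^-1 = 4.83. δp/p = √((1·δa/a)² + (-1·δr/r)²) = √(0.00152 + 0.000324) = 0.0430, so δp = 0.208.
Q = p − w + q: δQ = √(δp² + δw² + δq²) = √(0.0431 + 0.0121 + 0.0145) = 0.264
Q = 5.72.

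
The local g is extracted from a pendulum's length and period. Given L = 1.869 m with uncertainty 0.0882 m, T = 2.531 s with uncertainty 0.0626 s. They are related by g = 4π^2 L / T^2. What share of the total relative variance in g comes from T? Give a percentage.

52.4%

(δg/g)² = (1·δL/L)² + (-2·δT/T)²
  L term: (1×0.0472)² = 0.00223
  T term: (-2×0.0247)² = 0.00245
Total = 0.00467. Share from T = 0.00245/0.00467 = 0.524.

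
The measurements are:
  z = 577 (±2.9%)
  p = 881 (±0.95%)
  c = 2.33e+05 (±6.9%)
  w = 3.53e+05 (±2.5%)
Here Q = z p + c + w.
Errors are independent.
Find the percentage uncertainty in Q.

Let h = z·p = 5.08e+05. δh/h = √((1·δz/z)² + (1·δp/p)²) = √(0.000841 + 9.02e-05) = 0.0305, so δh = 15500.
Q = h + c + w: δQ = √(δh² + δc² + δw²) = √(2.41e+08 + 2.58e+08 + 7.79e+07) = 24000
Q = 1.09e+06, so δQ/Q = 24000/1.09e+06 = 0.0219.

2.19%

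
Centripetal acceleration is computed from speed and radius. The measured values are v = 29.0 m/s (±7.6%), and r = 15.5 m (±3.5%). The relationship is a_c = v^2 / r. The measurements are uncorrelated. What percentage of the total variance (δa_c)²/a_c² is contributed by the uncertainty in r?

5.04%

(δa_c/a_c)² = (2·δv/v)² + (-1·δr/r)²
  v term: (2×0.0760)² = 0.0231
  r term: (-1×0.0350)² = 0.00123
Total = 0.0243. Share from r = 0.00123/0.0243 = 0.0504.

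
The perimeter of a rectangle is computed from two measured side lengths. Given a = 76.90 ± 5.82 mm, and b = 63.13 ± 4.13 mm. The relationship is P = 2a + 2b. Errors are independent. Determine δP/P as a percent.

For a sum/difference, combine absolute errors in quadrature:
  (2·δa)² = 135;  (2·δb)² = 68.2
δP = √(204) = 14.3 mm
P = 280.1 mm, so δP/P = 14.3/280.1 = 0.0510.

5.10%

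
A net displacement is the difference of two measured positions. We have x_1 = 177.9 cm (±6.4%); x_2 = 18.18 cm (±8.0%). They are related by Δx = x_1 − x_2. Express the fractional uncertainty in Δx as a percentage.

Absolute uncertainties add in quadrature for a linear combination:
  (δx_1)² = 130;  (δx_2)² = 2.12
δΔx = √(132) = 11.5 cm
Δx = 159.7 cm, so δΔx/Δx = 11.5/159.7 = 0.0719.

7.19%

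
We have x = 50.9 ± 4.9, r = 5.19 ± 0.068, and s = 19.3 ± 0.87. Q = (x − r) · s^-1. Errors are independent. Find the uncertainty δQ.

Let u = x − r = 45.7. δu = √(δx² + δr²) = √(24.0 + 0.00462) = 4.90, so δu/u = 0.107.
Q is then a monomial in u, s:
δQ/Q = √((δu/u)² + (-1·δs/s)²) = √(0.0115 + 0.00203) = 0.116
Q = 2.37, so δQ = 0.116 × 2.37 = 0.275.

0.275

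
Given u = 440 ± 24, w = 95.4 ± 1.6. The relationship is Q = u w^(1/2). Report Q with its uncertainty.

4300 ± 237

Relative error in a monomial: (δQ/Q)² = Σ (nᵢ · δxᵢ/xᵢ)².
  (1·δu/u)² = (1×0.0545)² = 0.00298;  (½·δw/w)² = (0.5×0.0168)² = 7.03e-05
δQ/Q = √(0.00305) = 0.0552
Q = 4300, so δQ = 0.0552 × 4300 = 237.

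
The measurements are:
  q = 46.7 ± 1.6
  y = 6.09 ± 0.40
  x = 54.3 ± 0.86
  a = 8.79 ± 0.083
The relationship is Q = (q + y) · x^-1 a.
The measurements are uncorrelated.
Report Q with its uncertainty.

Let u = q + y = 52.8. δu = √(δq² + δy²) = √(2.56 + 0.160) = 1.65, so δu/u = 0.0312.
Q is then a monomial in u, x, a:
δQ/Q = √((δu/u)² + (-1·δx/x)² + (1·δa/a)²) = √(0.000976 + 0.000251 + 8.92e-05) = 0.0363
Q = 8.55, so δQ = 0.0363 × 8.55 = 0.310.

8.55 ± 0.310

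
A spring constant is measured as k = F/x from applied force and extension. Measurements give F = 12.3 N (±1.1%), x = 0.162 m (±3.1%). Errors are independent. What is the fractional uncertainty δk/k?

k is a product of powers, so relative uncertainties combine in quadrature:
  (1·δF/F)² = (1×0.0110)² = 0.000121;  (-1·δx/x)² = (-1×0.0310)² = 0.000961
δk/k = √(0.00108) = 0.0329

0.0329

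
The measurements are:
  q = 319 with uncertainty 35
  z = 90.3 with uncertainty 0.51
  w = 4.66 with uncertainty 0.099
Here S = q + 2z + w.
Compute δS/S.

Absolute uncertainties add in quadrature for a linear combination:
  (δq)² = 1220;  (2·δz)² = 1.04;  (δw)² = 0.00980
δS = √(1230) = 35.0
S = 504, so δS/S = 35.0/504 = 0.0694.

0.0694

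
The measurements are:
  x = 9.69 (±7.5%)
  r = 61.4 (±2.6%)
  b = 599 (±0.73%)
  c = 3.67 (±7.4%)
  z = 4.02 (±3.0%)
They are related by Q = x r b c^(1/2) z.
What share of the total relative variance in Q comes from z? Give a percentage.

10.4%

(δQ/Q)² = (1·δx/x)² + (1·δr/r)² + (1·δb/b)² + (½·δc/c)² + (1·δz/z)²
  x term: (1×0.0750)² = 0.00562
  r term: (1×0.0260)² = 0.000676
  b term: (1×0.00730)² = 5.33e-05
  c term: (0.5×0.0740)² = 0.00137
  z term: (1×0.0300)² = 0.000900
Total = 0.00862. Share from z = 0.000900/0.00862 = 0.104.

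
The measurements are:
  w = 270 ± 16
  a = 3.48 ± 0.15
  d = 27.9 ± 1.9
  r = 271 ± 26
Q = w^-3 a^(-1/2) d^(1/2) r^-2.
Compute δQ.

5.18e-13

Since Q is a product/quotient, work with relative uncertainties:
  (-3·δw/w)² = (-3×0.0593)² = 0.0316;  (−½·δa/a)² = (-0.5×0.0431)² = 0.000464;  (½·δd/d)² = (0.5×0.0681)² = 0.00116;  (-2·δr/r)² = (-2×0.0959)² = 0.0368
δQ/Q = √(0.0700) = 0.265
Q = 1.96e-12, so δQ = 0.265 × 1.96e-12 = 5.18e-13.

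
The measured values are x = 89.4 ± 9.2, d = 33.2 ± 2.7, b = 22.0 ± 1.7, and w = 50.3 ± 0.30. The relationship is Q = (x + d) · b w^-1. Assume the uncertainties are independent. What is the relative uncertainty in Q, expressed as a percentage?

11.0%

Let u = x + d = 123. δu = √(δx² + δd²) = √(84.6 + 7.29) = 9.59, so δu/u = 0.0782.
Q is then a monomial in u, b, w:
δQ/Q = √((δu/u)² + (1·δb/b)² + (-1·δw/w)²) = √(0.00612 + 0.00597 + 3.56e-05) = 0.110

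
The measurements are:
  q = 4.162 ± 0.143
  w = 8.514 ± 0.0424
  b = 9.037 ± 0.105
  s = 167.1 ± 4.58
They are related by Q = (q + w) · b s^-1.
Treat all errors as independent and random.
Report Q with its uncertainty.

0.6855 ± 0.0219

Let u = q + w = 12.68. δu = √(δq² + δw²) = √(0.0204 + 0.00180) = 0.149, so δu/u = 0.0118.
Q is then a monomial in u, b, s:
δQ/Q = √((δu/u)² + (1·δb/b)² + (-1·δs/s)²) = √(0.000138 + 0.000135 + 0.000751) = 0.0320
Q = 0.6855, so δQ = 0.0320 × 0.6855 = 0.0219.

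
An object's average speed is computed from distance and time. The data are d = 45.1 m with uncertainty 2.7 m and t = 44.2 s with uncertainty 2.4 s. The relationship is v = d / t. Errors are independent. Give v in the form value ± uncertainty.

1.02 ± 0.0825 m/s

v is a product of powers, so relative uncertainties combine in quadrature:
  (1·δd/d)² = (1×0.0599)² = 0.00358;  (-1·δt/t)² = (-1×0.0543)² = 0.00295
δv/v = √(0.00653) = 0.0808
v = 1.02 m/s, so δv = 0.0808 × 1.02 = 0.0825 m/s.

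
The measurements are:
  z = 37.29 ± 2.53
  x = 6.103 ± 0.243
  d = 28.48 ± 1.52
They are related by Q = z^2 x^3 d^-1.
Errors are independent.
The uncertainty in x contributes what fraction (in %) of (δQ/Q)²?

40.2%

(δQ/Q)² = (2·δz/z)² + (3·δx/x)² + (-1·δd/d)²
  z term: (2×0.0678)² = 0.0184
  x term: (3×0.0398)² = 0.0143
  d term: (-1×0.0534)² = 0.00285
Total = 0.0355. Share from x = 0.0143/0.0355 = 0.402.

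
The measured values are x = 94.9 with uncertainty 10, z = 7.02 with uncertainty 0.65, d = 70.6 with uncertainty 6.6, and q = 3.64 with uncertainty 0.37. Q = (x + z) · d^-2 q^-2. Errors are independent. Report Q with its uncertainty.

0.00154 ± 0.000452

Let u = x + z = 102. δu = √(δx² + δz²) = √(100 + 0.423) = 10.0, so δu/u = 0.0983.
Q is then a monomial in u, d, q:
δQ/Q = √((δu/u)² + (-2·δd/d)² + (-2·δq/q)²) = √(0.00967 + 0.0350 + 0.0413) = 0.293
Q = 0.00154, so δQ = 0.293 × 0.00154 = 0.000452.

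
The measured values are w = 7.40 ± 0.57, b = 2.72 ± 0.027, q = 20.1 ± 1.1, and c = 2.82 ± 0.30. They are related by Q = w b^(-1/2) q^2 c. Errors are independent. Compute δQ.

Since Q is a product/quotient, work with relative uncertainties:
  (1·δw/w)² = (1×0.0770)² = 0.00593;  (−½·δb/b)² = (-0.5×0.00993)² = 2.46e-05;  (2·δq/q)² = (2×0.0547)² = 0.0120;  (1·δc/c)² = (1×0.106)² = 0.0113
δQ/Q = √(0.0293) = 0.171
Q = 5110, so δQ = 0.171 × 5110 = 874.

874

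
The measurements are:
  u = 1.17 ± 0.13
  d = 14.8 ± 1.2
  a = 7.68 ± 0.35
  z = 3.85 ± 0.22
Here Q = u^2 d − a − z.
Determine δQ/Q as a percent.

55.1%

Let p = u^2·d = 20.3. δp/p = √((2·δu/u)² + (1·δd/d)²) = √(0.0494 + 0.00657) = 0.237, so δp = 4.79.
Q = p − a − z: δQ = √(δp² + δa² + δz²) = √(23.0 + 0.122 + 0.0484) = 4.81
Q = 8.73, so δQ/Q = 4.81/8.73 = 0.551.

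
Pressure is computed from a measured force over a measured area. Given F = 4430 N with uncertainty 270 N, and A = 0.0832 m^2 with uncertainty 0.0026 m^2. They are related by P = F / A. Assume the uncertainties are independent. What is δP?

Products/powers → add relative errors in quadrature, weighted by exponent:
  (1·δF/F)² = (1×0.0609)² = 0.00371;  (-1·δA/A)² = (-1×0.0312)² = 0.000977
δP/P = √(0.00469) = 0.0685
P = 53200 Pa, so δP = 0.0685 × 53200 = 3650 Pa.

3650 Pa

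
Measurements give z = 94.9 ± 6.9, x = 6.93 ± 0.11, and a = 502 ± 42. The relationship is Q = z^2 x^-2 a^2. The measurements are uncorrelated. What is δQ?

Relative error in a monomial: (δQ/Q)² = Σ (nᵢ · δxᵢ/xᵢ)².
  (2·δz/z)² = (2×0.0727)² = 0.0211;  (-2·δx/x)² = (-2×0.0159)² = 0.00101;  (2·δa/a)² = (2×0.0837)² = 0.0280
δQ/Q = √(0.0502) = 0.224
Q = 4.73e+07, so δQ = 0.224 × 4.73e+07 = 1.06e+07.

1.06e+07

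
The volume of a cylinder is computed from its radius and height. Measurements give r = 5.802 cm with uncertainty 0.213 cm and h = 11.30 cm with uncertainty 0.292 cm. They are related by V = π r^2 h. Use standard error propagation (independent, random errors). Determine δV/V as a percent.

Since V is a product/quotient, work with relative uncertainties:
  (2·δr/r)² = (2×0.0367)² = 0.00539;  (1·δh/h)² = (1×0.0258)² = 0.000668
δV/V = √(0.00606) = 0.0778

7.78%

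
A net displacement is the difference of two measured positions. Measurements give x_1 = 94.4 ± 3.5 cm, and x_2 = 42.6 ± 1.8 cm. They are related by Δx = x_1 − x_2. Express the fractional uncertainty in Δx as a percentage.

Sums and differences: (δΔx)² = Σ (cᵢ δxᵢ)².
  (δx_1)² = 12.2;  (δx_2)² = 3.24
δΔx = √(15.5) = 3.94 cm
Δx = 51.8 cm, so δΔx/Δx = 3.94/51.8 = 0.0760.

7.60%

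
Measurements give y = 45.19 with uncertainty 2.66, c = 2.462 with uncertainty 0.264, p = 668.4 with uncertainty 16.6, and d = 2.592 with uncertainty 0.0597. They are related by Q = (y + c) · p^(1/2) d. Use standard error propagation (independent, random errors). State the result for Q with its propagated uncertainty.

3193 ± 198

Let u = y + c = 47.65. δu = √(δy² + δc²) = √(7.08 + 0.0697) = 2.67, so δu/u = 0.0561.
Q is then a monomial in u, p, d:
δQ/Q = √((δu/u)² + (½·δp/p)² + (1·δd/d)²) = √(0.00315 + 0.000154 + 0.000530) = 0.0619
Q = 3193, so δQ = 0.0619 × 3193 = 198.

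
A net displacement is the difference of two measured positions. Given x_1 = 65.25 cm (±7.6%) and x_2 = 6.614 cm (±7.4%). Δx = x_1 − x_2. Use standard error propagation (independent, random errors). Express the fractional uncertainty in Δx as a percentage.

For a sum/difference, combine absolute errors in quadrature:
  (δx_1)² = 24.6;  (δx_2)² = 0.240
δΔx = √(24.8) = 4.98 cm
Δx = 58.64 cm, so δΔx/Δx = 4.98/58.64 = 0.0850.

8.50%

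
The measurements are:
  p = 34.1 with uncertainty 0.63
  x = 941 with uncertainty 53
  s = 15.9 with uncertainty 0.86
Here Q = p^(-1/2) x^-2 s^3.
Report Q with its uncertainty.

0.000777 ± 0.000154

Since Q is a product/quotient, work with relative uncertainties:
  (−½·δp/p)² = (-0.5×0.0185)² = 8.53e-05;  (-2·δx/x)² = (-2×0.0563)² = 0.0127;  (3·δs/s)² = (3×0.0541)² = 0.0263
δQ/Q = √(0.0391) = 0.198
Q = 0.000777, so δQ = 0.198 × 0.000777 = 0.000154.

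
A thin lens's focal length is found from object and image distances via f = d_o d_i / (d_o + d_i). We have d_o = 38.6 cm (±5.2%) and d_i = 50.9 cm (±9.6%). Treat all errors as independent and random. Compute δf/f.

0.0509

∂f/∂d_o = (d_i/(d_o+d_i))² = 0.323;  ∂f/∂d_i = (d_o/(d_o+d_i))² = 0.186
δf = √((∂f/∂d_o · δd_o)² + (∂f/∂d_i · δd_i)²) = √(0.421 + 0.826) = 1.12 cm
f = 22.0 cm, so δf/f = 1.12/22.0 = 0.0509.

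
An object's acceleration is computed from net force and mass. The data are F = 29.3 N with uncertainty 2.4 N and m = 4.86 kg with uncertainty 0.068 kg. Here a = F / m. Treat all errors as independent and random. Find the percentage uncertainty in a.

Products/powers → add relative errors in quadrature, weighted by exponent:
  (1·δF/F)² = (1×0.0819)² = 0.00671;  (-1·δm/m)² = (-1×0.0140)² = 0.000196
δa/a = √(0.00691) = 0.0831

8.31%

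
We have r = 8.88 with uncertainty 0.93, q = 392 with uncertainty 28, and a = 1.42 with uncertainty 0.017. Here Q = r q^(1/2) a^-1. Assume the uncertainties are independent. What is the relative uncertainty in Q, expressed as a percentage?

Each factor contributes (exponent × relative error)² to (δQ/Q)²:
  (1·δr/r)² = (1×0.105)² = 0.0110;  (½·δq/q)² = (0.5×0.0714)² = 0.00128;  (-1·δa/a)² = (-1×0.0120)² = 0.000143
δQ/Q = √(0.0124) = 0.111

11.1%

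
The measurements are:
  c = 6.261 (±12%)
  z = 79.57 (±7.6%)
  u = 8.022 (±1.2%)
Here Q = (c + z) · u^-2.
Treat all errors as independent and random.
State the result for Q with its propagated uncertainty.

Let w = c + z = 85.83. δw = √(δc² + δz²) = √(0.564 + 36.6) = 6.09, so δw/w = 0.0710.
Q is then a monomial in w, u:
δQ/Q = √((δw/w)² + (-2·δu/u)²) = √(0.00504 + 0.000576) = 0.0749
Q = 1.334, so δQ = 0.0749 × 1.334 = 0.1000.

1.334 ± 0.1000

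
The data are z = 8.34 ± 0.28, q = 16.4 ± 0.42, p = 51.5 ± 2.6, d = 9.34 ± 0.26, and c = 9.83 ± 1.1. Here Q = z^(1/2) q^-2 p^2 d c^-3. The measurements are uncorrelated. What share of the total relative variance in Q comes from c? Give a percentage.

(δQ/Q)² = (½·δz/z)² + (-2·δq/q)² + (2·δp/p)² + (1·δd/d)² + (-3·δc/c)²
  z term: (0.5×0.0336)² = 0.000282
  q term: (-2×0.0256)² = 0.00262
  p term: (2×0.0505)² = 0.0102
  d term: (1×0.0278)² = 0.000775
  c term: (-3×0.112)² = 0.113
Total = 0.127. Share from c = 0.113/0.127 = 0.890.

89.0%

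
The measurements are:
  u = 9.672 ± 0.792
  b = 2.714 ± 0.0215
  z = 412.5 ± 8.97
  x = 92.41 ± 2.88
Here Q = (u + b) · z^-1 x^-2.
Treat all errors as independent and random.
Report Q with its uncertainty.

Let w = u + b = 12.39. δw = √(δu² + δb²) = √(0.627 + 0.000462) = 0.792, so δw/w = 0.0640.
Q is then a monomial in w, z, x:
δQ/Q = √((δw/w)² + (-1·δz/z)² + (-2·δx/x)²) = √(0.00409 + 0.000473 + 0.00389) = 0.0919
Q = 3.516e-06, so δQ = 0.0919 × 3.516e-06 = 3.23e-07.

(3.516 ± 0.323) × 10^-6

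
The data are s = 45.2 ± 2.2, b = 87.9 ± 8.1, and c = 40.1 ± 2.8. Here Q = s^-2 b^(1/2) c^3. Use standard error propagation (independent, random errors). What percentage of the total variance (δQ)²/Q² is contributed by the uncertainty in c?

79.1%

(δQ/Q)² = (-2·δs/s)² + (½·δb/b)² + (3·δc/c)²
  s term: (-2×0.0487)² = 0.00948
  b term: (0.5×0.0922)² = 0.00212
  c term: (3×0.0698)² = 0.0439
Total = 0.0555. Share from c = 0.0439/0.0555 = 0.791.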